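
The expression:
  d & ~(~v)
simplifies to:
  d & v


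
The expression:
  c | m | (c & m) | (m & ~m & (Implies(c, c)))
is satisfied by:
  {c: True, m: True}
  {c: True, m: False}
  {m: True, c: False}


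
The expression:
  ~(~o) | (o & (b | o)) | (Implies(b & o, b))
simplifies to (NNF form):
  True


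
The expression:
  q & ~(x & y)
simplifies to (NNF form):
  q & (~x | ~y)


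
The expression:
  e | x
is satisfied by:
  {x: True, e: True}
  {x: True, e: False}
  {e: True, x: False}


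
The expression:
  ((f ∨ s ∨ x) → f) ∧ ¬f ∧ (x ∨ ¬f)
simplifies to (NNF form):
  ¬f ∧ ¬s ∧ ¬x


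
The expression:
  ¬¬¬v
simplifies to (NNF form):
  ¬v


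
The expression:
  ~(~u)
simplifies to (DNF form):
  u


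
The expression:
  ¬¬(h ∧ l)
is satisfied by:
  {h: True, l: True}


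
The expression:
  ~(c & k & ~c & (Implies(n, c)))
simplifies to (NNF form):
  True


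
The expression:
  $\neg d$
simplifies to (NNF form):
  $\neg d$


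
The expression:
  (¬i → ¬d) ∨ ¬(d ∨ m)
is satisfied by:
  {i: True, d: False}
  {d: False, i: False}
  {d: True, i: True}


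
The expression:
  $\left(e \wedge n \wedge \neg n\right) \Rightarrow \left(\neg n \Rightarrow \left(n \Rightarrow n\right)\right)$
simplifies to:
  $\text{True}$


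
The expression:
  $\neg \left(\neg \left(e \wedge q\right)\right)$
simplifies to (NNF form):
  $e \wedge q$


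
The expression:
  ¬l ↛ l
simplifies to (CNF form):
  True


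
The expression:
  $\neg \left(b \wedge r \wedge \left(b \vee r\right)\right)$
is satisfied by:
  {b: False, r: False}
  {r: True, b: False}
  {b: True, r: False}


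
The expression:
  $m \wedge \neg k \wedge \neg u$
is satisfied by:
  {m: True, u: False, k: False}


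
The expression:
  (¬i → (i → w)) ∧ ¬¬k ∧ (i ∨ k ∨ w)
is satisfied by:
  {k: True}


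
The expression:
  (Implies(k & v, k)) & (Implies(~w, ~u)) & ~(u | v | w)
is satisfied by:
  {u: False, v: False, w: False}


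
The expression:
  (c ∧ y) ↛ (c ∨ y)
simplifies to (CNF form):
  False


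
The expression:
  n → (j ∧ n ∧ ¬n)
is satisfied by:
  {n: False}


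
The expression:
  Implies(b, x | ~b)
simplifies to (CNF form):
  x | ~b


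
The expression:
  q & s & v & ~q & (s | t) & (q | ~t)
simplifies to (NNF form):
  False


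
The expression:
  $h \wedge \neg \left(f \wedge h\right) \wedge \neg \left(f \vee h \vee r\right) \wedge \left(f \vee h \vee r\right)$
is never true.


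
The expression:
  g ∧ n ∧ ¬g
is never true.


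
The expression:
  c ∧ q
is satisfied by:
  {c: True, q: True}


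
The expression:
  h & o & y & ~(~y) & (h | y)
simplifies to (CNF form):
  h & o & y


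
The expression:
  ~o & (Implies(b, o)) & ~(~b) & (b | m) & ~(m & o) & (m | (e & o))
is never true.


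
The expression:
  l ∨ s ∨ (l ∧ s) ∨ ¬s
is always true.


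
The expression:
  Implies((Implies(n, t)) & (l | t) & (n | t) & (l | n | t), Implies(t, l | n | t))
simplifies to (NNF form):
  True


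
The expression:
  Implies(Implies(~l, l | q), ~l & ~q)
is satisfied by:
  {q: False, l: False}


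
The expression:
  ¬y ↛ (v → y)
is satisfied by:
  {v: True, y: False}


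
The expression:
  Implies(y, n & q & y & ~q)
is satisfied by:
  {y: False}


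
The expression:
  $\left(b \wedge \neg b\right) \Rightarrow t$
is always true.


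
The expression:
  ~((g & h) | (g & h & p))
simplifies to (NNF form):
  ~g | ~h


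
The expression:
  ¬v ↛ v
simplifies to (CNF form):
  True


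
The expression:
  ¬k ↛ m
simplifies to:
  m ∨ ¬k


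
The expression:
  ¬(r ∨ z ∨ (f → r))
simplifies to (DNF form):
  f ∧ ¬r ∧ ¬z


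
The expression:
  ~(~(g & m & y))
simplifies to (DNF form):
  g & m & y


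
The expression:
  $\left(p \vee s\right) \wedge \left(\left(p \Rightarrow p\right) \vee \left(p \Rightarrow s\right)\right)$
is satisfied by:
  {p: True, s: True}
  {p: True, s: False}
  {s: True, p: False}


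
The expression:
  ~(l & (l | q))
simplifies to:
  ~l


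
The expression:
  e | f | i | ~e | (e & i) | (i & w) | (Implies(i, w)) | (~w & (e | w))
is always true.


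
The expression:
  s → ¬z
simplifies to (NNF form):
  ¬s ∨ ¬z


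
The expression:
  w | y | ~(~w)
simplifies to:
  w | y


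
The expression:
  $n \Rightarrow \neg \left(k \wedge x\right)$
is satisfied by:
  {x: False, k: False, n: False}
  {n: True, x: False, k: False}
  {k: True, x: False, n: False}
  {n: True, k: True, x: False}
  {x: True, n: False, k: False}
  {n: True, x: True, k: False}
  {k: True, x: True, n: False}


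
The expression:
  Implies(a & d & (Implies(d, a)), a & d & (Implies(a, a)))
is always true.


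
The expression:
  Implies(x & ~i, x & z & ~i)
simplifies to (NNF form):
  i | z | ~x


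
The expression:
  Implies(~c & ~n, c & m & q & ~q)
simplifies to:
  c | n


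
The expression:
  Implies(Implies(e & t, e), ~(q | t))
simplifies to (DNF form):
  ~q & ~t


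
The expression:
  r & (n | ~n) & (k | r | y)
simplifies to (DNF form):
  r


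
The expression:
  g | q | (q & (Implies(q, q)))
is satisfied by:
  {q: True, g: True}
  {q: True, g: False}
  {g: True, q: False}


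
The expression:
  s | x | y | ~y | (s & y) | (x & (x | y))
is always true.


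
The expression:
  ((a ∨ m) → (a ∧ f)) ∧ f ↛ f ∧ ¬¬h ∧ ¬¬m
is never true.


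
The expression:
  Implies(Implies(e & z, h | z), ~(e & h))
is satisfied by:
  {h: False, e: False}
  {e: True, h: False}
  {h: True, e: False}


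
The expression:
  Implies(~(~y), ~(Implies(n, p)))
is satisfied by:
  {n: True, y: False, p: False}
  {n: False, y: False, p: False}
  {p: True, n: True, y: False}
  {p: True, n: False, y: False}
  {y: True, n: True, p: False}


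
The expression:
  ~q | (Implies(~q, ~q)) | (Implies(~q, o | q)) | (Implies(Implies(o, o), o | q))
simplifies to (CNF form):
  True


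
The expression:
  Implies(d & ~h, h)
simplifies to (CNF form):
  h | ~d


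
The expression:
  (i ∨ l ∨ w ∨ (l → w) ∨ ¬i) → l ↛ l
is never true.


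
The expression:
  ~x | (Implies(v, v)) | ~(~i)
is always true.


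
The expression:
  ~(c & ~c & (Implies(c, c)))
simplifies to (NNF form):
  True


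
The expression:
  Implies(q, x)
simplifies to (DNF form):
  x | ~q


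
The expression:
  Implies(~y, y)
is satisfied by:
  {y: True}


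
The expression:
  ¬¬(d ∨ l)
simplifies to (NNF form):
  d ∨ l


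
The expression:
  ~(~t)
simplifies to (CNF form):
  t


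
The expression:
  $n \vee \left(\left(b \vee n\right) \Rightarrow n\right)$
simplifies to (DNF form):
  $n \vee \neg b$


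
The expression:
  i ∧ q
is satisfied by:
  {i: True, q: True}


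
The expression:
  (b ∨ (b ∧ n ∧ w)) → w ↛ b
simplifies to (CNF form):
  ¬b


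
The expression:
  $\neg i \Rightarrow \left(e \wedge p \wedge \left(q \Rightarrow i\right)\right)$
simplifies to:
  $i \vee \left(e \wedge p \wedge \neg q\right)$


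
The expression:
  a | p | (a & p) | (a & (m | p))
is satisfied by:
  {a: True, p: True}
  {a: True, p: False}
  {p: True, a: False}


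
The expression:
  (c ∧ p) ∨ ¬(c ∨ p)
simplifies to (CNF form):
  (c ∨ ¬c) ∧ (c ∨ ¬p) ∧ (p ∨ ¬c) ∧ (p ∨ ¬p)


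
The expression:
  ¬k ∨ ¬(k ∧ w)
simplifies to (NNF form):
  ¬k ∨ ¬w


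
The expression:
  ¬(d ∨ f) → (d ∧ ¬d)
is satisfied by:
  {d: True, f: True}
  {d: True, f: False}
  {f: True, d: False}


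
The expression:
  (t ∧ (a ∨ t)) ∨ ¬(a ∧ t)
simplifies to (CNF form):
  True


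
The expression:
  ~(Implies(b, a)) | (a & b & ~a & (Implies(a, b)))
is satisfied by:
  {b: True, a: False}


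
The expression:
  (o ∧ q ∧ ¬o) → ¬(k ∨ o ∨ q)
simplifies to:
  True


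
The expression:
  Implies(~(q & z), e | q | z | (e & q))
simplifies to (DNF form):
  e | q | z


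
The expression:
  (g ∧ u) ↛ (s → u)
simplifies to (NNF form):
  False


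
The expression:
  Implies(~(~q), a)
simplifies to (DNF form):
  a | ~q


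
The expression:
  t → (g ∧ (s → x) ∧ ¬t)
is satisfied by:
  {t: False}


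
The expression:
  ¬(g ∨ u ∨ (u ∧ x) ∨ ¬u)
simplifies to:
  False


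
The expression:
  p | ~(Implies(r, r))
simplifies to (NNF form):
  p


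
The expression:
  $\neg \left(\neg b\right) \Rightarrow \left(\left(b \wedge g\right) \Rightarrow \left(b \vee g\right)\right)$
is always true.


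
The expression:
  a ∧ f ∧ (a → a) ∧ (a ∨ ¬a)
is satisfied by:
  {a: True, f: True}


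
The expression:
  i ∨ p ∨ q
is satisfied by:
  {i: True, q: True, p: True}
  {i: True, q: True, p: False}
  {i: True, p: True, q: False}
  {i: True, p: False, q: False}
  {q: True, p: True, i: False}
  {q: True, p: False, i: False}
  {p: True, q: False, i: False}


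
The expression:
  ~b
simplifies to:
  ~b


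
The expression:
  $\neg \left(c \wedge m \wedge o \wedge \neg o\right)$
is always true.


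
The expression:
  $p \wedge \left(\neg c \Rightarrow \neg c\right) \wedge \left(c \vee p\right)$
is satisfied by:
  {p: True}


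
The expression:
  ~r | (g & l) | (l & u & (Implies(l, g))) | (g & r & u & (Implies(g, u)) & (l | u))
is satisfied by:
  {l: True, g: True, u: True, r: False}
  {l: True, g: True, u: False, r: False}
  {g: True, u: True, l: False, r: False}
  {g: True, l: False, u: False, r: False}
  {l: True, u: True, g: False, r: False}
  {l: True, u: False, g: False, r: False}
  {u: True, l: False, g: False, r: False}
  {l: False, u: False, g: False, r: False}
  {l: True, r: True, g: True, u: True}
  {l: True, r: True, g: True, u: False}
  {r: True, g: True, u: True, l: False}


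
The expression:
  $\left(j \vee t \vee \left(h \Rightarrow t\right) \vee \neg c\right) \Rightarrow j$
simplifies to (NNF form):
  $j \vee \left(c \wedge h \wedge \neg t\right)$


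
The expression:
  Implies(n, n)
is always true.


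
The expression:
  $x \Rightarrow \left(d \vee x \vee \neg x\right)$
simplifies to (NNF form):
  $\text{True}$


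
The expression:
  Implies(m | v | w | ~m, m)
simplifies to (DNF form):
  m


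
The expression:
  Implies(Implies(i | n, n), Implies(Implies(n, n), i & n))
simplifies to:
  i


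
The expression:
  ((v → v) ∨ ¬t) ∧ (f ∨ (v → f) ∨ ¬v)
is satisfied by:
  {f: True, v: False}
  {v: False, f: False}
  {v: True, f: True}


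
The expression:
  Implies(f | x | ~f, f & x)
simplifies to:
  f & x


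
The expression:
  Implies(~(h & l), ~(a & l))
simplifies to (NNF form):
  h | ~a | ~l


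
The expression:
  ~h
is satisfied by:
  {h: False}


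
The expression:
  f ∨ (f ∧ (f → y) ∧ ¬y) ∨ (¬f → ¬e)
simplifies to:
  f ∨ ¬e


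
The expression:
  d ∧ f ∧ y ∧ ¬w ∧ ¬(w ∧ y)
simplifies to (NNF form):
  d ∧ f ∧ y ∧ ¬w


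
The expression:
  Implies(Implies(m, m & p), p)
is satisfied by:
  {m: True, p: True}
  {m: True, p: False}
  {p: True, m: False}


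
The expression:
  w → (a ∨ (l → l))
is always true.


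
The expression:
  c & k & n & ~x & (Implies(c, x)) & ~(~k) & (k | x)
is never true.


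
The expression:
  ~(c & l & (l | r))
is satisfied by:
  {l: False, c: False}
  {c: True, l: False}
  {l: True, c: False}


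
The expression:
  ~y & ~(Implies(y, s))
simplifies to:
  False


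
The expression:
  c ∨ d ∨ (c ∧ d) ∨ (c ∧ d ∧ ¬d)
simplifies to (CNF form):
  c ∨ d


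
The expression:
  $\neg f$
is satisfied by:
  {f: False}


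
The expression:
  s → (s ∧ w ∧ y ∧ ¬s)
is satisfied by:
  {s: False}


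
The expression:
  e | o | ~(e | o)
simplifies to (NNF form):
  True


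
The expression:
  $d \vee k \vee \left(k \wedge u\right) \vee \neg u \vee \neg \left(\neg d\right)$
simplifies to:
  $d \vee k \vee \neg u$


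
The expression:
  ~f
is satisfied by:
  {f: False}


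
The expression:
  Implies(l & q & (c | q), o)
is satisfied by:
  {o: True, l: False, q: False}
  {l: False, q: False, o: False}
  {o: True, q: True, l: False}
  {q: True, l: False, o: False}
  {o: True, l: True, q: False}
  {l: True, o: False, q: False}
  {o: True, q: True, l: True}


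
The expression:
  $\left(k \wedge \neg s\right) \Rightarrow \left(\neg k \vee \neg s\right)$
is always true.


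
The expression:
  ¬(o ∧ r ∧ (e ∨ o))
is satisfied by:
  {o: False, r: False}
  {r: True, o: False}
  {o: True, r: False}


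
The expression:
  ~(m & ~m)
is always true.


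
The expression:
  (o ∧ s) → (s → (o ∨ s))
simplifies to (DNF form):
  True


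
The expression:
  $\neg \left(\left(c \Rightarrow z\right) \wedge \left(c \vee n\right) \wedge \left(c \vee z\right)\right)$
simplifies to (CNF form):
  $\left(\neg c \vee \neg z\right) \wedge \left(\neg n \vee \neg z\right)$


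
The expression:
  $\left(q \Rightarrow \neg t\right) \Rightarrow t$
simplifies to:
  $t$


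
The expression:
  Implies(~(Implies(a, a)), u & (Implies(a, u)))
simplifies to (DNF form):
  True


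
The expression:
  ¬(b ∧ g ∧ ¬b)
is always true.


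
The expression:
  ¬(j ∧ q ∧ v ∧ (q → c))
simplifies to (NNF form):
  ¬c ∨ ¬j ∨ ¬q ∨ ¬v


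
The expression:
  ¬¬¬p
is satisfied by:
  {p: False}


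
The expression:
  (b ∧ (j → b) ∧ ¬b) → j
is always true.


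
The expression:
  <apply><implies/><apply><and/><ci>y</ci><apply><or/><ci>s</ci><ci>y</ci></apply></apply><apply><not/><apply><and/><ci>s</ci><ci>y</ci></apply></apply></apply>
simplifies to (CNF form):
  <apply><or/><apply><not/><ci>s</ci></apply><apply><not/><ci>y</ci></apply></apply>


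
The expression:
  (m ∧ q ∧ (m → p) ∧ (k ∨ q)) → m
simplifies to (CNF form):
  True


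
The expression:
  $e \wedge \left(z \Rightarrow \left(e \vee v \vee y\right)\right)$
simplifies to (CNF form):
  $e$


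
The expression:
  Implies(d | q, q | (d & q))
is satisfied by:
  {q: True, d: False}
  {d: False, q: False}
  {d: True, q: True}


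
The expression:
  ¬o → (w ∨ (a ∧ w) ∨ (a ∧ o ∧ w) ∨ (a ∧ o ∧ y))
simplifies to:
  o ∨ w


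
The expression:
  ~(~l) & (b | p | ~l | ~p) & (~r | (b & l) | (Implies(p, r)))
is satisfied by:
  {l: True}


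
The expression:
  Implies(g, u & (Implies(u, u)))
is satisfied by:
  {u: True, g: False}
  {g: False, u: False}
  {g: True, u: True}


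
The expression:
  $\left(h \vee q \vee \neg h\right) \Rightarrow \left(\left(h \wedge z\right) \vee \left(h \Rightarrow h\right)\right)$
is always true.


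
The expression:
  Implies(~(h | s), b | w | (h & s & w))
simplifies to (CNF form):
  b | h | s | w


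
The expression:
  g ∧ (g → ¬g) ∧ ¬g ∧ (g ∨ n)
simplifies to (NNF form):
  False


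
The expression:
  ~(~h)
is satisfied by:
  {h: True}


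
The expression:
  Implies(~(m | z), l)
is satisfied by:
  {m: True, l: True, z: True}
  {m: True, l: True, z: False}
  {m: True, z: True, l: False}
  {m: True, z: False, l: False}
  {l: True, z: True, m: False}
  {l: True, z: False, m: False}
  {z: True, l: False, m: False}


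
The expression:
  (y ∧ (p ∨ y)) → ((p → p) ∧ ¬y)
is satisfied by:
  {y: False}


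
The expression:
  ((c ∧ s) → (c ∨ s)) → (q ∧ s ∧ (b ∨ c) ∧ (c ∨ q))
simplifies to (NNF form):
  q ∧ s ∧ (b ∨ c)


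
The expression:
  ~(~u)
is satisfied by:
  {u: True}


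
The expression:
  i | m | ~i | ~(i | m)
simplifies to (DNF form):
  True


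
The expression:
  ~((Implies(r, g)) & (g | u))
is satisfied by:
  {r: True, g: False, u: False}
  {g: False, u: False, r: False}
  {r: True, u: True, g: False}


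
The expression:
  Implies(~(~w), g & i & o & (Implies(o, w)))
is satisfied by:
  {i: True, o: True, g: True, w: False}
  {i: True, o: True, g: False, w: False}
  {i: True, g: True, o: False, w: False}
  {i: True, g: False, o: False, w: False}
  {o: True, g: True, i: False, w: False}
  {o: True, i: False, g: False, w: False}
  {o: False, g: True, i: False, w: False}
  {o: False, i: False, g: False, w: False}
  {i: True, w: True, o: True, g: True}


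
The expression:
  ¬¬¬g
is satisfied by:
  {g: False}


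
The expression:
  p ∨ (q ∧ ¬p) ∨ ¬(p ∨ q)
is always true.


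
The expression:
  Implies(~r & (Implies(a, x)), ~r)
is always true.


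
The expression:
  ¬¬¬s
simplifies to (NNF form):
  ¬s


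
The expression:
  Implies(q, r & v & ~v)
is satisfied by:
  {q: False}


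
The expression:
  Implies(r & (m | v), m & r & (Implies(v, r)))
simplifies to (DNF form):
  m | ~r | ~v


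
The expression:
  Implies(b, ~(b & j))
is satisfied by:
  {b: False, j: False}
  {j: True, b: False}
  {b: True, j: False}


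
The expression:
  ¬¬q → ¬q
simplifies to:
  ¬q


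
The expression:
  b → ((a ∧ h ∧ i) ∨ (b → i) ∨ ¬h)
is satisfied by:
  {i: True, h: False, b: False}
  {h: False, b: False, i: False}
  {i: True, b: True, h: False}
  {b: True, h: False, i: False}
  {i: True, h: True, b: False}
  {h: True, i: False, b: False}
  {i: True, b: True, h: True}


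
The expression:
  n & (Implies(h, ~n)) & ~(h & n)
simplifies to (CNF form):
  n & ~h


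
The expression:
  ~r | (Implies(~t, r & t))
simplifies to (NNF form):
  t | ~r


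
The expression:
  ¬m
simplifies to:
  ¬m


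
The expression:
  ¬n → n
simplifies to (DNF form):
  n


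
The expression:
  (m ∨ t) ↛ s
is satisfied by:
  {t: True, m: True, s: False}
  {t: True, m: False, s: False}
  {m: True, t: False, s: False}


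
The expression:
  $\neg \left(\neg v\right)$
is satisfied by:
  {v: True}


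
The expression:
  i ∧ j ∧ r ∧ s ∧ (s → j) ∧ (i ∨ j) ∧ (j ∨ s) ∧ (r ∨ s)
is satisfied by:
  {r: True, i: True, j: True, s: True}


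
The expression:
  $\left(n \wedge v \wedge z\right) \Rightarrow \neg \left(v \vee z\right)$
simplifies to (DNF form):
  $\neg n \vee \neg v \vee \neg z$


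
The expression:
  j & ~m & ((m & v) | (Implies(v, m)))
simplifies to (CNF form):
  j & ~m & ~v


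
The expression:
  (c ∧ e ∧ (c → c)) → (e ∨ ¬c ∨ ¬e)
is always true.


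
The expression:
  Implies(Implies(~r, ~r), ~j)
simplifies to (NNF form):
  ~j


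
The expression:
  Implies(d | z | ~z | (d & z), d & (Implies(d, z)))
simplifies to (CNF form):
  d & z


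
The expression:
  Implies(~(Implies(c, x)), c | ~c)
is always true.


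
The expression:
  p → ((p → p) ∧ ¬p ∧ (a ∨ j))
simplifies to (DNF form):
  ¬p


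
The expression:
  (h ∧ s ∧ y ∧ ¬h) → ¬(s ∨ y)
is always true.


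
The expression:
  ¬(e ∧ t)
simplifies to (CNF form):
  ¬e ∨ ¬t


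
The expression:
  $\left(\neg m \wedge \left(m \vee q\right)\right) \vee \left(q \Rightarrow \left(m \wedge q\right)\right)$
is always true.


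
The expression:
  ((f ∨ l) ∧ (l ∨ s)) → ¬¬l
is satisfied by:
  {l: True, s: False, f: False}
  {s: False, f: False, l: False}
  {f: True, l: True, s: False}
  {f: True, s: False, l: False}
  {l: True, s: True, f: False}
  {s: True, l: False, f: False}
  {f: True, s: True, l: True}


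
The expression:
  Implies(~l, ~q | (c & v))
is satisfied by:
  {v: True, l: True, c: True, q: False}
  {v: True, l: True, c: False, q: False}
  {l: True, c: True, v: False, q: False}
  {l: True, v: False, c: False, q: False}
  {v: True, c: True, l: False, q: False}
  {v: True, c: False, l: False, q: False}
  {c: True, v: False, l: False, q: False}
  {c: False, v: False, l: False, q: False}
  {q: True, v: True, l: True, c: True}
  {q: True, v: True, l: True, c: False}
  {q: True, l: True, c: True, v: False}
  {q: True, l: True, c: False, v: False}
  {q: True, v: True, c: True, l: False}


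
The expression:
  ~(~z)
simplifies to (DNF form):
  z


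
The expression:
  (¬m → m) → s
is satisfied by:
  {s: True, m: False}
  {m: False, s: False}
  {m: True, s: True}


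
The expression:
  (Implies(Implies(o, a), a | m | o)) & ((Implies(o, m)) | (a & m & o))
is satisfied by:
  {m: True, a: True, o: False}
  {m: True, a: False, o: False}
  {m: True, o: True, a: True}
  {m: True, o: True, a: False}
  {a: True, o: False, m: False}


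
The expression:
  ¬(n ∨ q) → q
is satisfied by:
  {n: True, q: True}
  {n: True, q: False}
  {q: True, n: False}


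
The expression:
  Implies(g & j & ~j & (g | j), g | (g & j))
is always true.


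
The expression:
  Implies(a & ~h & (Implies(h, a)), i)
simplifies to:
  h | i | ~a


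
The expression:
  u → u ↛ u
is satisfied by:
  {u: False}


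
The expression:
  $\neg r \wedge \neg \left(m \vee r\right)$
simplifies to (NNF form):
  $\neg m \wedge \neg r$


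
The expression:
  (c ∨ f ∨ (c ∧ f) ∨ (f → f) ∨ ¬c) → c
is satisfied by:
  {c: True}


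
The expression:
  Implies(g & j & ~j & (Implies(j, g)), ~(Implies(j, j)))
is always true.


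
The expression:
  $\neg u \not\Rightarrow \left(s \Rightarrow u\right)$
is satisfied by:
  {s: True, u: False}


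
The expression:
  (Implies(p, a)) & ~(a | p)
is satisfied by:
  {p: False, a: False}


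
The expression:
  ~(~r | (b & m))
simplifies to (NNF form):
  r & (~b | ~m)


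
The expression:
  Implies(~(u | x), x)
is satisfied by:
  {x: True, u: True}
  {x: True, u: False}
  {u: True, x: False}


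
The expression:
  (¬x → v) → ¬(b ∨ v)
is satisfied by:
  {x: False, v: False, b: False}
  {b: True, x: False, v: False}
  {x: True, b: False, v: False}


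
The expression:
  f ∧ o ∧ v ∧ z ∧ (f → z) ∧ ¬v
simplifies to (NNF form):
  False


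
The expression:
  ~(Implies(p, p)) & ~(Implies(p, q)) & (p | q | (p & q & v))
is never true.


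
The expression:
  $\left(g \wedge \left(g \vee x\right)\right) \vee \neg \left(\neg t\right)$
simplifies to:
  $g \vee t$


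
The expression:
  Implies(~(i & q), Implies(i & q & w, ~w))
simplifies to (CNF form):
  True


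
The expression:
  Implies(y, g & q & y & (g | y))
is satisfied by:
  {q: True, g: True, y: False}
  {q: True, g: False, y: False}
  {g: True, q: False, y: False}
  {q: False, g: False, y: False}
  {y: True, q: True, g: True}


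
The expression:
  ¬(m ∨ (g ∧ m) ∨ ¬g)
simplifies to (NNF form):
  g ∧ ¬m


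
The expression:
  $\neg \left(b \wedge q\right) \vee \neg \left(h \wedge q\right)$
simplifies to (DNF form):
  $\neg b \vee \neg h \vee \neg q$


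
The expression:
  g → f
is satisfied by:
  {f: True, g: False}
  {g: False, f: False}
  {g: True, f: True}


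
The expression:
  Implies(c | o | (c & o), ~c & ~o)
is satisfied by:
  {o: False, c: False}


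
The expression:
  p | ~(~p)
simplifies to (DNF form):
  p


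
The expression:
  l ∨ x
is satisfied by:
  {x: True, l: True}
  {x: True, l: False}
  {l: True, x: False}


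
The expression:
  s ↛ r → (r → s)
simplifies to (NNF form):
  True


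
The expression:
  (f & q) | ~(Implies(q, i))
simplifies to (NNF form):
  q & (f | ~i)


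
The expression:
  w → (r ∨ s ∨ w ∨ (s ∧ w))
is always true.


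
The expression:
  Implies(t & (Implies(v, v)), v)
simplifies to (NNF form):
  v | ~t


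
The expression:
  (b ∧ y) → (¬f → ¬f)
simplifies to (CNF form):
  True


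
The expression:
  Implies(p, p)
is always true.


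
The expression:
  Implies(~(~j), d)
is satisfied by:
  {d: True, j: False}
  {j: False, d: False}
  {j: True, d: True}


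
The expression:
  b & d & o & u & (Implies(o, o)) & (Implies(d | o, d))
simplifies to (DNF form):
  b & d & o & u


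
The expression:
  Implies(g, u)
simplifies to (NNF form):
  u | ~g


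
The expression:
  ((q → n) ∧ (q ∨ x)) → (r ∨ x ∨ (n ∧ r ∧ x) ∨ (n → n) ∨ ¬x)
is always true.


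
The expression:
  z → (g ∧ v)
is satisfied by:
  {v: True, g: True, z: False}
  {v: True, g: False, z: False}
  {g: True, v: False, z: False}
  {v: False, g: False, z: False}
  {v: True, z: True, g: True}


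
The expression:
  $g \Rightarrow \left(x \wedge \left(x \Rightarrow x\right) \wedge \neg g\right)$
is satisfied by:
  {g: False}


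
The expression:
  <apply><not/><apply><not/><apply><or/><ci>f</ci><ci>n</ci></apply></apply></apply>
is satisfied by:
  {n: True, f: True}
  {n: True, f: False}
  {f: True, n: False}


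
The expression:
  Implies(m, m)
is always true.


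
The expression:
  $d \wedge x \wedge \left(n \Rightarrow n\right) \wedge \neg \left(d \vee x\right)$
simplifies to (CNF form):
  $\text{False}$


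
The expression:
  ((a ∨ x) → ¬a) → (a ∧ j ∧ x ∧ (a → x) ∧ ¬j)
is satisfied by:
  {a: True}


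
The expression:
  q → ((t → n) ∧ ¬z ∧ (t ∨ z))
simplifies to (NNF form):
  (n ∧ t ∧ ¬z) ∨ ¬q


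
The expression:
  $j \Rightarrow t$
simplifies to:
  $t \vee \neg j$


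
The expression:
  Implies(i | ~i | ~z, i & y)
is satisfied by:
  {i: True, y: True}


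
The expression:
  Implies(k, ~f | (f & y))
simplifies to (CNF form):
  y | ~f | ~k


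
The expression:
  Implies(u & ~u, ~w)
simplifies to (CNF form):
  True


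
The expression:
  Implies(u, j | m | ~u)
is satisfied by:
  {m: True, j: True, u: False}
  {m: True, j: False, u: False}
  {j: True, m: False, u: False}
  {m: False, j: False, u: False}
  {m: True, u: True, j: True}
  {m: True, u: True, j: False}
  {u: True, j: True, m: False}


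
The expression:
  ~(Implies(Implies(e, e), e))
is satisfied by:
  {e: False}


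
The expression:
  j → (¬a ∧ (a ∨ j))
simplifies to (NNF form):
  ¬a ∨ ¬j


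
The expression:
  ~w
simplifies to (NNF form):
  ~w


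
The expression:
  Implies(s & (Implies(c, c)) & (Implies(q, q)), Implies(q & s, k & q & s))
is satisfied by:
  {k: True, s: False, q: False}
  {s: False, q: False, k: False}
  {k: True, q: True, s: False}
  {q: True, s: False, k: False}
  {k: True, s: True, q: False}
  {s: True, k: False, q: False}
  {k: True, q: True, s: True}


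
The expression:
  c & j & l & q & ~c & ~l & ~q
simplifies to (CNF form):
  False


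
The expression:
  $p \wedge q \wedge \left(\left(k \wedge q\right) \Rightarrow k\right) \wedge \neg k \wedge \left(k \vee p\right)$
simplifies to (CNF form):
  $p \wedge q \wedge \neg k$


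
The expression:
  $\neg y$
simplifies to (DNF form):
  $\neg y$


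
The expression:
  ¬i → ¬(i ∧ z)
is always true.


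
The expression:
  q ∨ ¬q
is always true.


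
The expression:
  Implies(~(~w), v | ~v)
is always true.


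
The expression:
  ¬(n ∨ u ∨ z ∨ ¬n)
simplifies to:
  False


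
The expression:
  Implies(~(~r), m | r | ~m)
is always true.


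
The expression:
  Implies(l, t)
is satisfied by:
  {t: True, l: False}
  {l: False, t: False}
  {l: True, t: True}


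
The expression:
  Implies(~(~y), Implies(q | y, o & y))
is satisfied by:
  {o: True, y: False}
  {y: False, o: False}
  {y: True, o: True}


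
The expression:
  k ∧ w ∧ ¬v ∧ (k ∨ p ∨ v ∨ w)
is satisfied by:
  {w: True, k: True, v: False}


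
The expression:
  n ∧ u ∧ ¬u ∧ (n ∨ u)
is never true.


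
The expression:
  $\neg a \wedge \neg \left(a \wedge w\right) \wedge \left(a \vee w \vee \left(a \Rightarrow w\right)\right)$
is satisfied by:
  {a: False}


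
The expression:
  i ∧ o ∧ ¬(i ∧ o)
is never true.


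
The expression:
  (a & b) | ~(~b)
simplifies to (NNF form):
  b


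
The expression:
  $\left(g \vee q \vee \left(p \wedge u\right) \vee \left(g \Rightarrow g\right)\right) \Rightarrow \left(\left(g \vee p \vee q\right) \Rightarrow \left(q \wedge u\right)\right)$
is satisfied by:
  {q: True, u: True, p: False, g: False}
  {q: True, g: True, u: True, p: False}
  {q: True, u: True, p: True, g: False}
  {q: True, g: True, u: True, p: True}
  {u: True, g: False, p: False, q: False}
  {g: False, p: False, u: False, q: False}


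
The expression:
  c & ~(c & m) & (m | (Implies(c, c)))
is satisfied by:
  {c: True, m: False}


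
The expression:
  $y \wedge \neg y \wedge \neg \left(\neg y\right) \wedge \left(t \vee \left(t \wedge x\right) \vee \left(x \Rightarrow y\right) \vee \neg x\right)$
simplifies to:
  $\text{False}$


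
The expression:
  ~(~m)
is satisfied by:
  {m: True}


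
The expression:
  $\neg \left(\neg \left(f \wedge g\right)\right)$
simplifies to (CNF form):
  $f \wedge g$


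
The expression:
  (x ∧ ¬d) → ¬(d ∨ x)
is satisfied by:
  {d: True, x: False}
  {x: False, d: False}
  {x: True, d: True}


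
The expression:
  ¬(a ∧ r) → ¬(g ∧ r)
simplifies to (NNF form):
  a ∨ ¬g ∨ ¬r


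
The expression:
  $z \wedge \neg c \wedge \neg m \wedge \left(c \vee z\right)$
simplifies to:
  $z \wedge \neg c \wedge \neg m$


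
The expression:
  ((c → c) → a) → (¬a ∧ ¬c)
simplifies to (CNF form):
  ¬a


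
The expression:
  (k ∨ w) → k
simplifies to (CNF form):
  k ∨ ¬w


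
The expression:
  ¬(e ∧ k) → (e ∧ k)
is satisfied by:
  {e: True, k: True}


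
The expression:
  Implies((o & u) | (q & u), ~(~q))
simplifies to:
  q | ~o | ~u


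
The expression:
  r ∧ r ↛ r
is never true.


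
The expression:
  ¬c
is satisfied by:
  {c: False}


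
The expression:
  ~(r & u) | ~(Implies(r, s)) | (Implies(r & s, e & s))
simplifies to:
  e | ~r | ~s | ~u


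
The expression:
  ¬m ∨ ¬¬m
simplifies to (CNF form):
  True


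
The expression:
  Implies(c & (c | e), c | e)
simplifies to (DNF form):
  True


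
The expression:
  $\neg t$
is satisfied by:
  {t: False}


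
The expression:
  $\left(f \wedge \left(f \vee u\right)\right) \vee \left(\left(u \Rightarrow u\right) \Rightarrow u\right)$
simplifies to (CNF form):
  $f \vee u$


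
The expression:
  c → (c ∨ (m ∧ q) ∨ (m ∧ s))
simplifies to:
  True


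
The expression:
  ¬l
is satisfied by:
  {l: False}


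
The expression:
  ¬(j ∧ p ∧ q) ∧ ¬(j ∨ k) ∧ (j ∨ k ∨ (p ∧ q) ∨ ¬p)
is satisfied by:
  {q: True, j: False, p: False, k: False}
  {q: False, j: False, p: False, k: False}
  {q: True, p: True, j: False, k: False}


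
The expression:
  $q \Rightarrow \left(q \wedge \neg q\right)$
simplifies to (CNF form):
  $\neg q$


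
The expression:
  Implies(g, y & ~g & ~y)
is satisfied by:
  {g: False}


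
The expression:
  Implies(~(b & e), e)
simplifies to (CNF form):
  e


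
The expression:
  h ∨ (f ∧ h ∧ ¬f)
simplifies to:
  h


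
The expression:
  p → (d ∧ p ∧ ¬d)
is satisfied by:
  {p: False}


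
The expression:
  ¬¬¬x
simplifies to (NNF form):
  ¬x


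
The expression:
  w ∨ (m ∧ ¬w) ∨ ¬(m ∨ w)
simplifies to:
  True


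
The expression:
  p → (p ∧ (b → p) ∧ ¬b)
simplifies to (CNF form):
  ¬b ∨ ¬p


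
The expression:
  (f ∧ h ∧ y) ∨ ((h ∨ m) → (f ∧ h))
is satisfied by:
  {f: True, m: False, h: False}
  {m: False, h: False, f: False}
  {h: True, f: True, m: False}
  {h: True, f: True, m: True}


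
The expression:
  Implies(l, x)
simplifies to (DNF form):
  x | ~l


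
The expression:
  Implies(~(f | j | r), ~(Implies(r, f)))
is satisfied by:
  {r: True, f: True, j: True}
  {r: True, f: True, j: False}
  {r: True, j: True, f: False}
  {r: True, j: False, f: False}
  {f: True, j: True, r: False}
  {f: True, j: False, r: False}
  {j: True, f: False, r: False}


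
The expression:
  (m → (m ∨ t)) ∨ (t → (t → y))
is always true.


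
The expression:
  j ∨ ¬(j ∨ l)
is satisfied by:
  {j: True, l: False}
  {l: False, j: False}
  {l: True, j: True}


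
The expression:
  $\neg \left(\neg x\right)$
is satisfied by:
  {x: True}


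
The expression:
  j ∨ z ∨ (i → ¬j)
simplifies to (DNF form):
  True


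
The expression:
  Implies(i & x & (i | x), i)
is always true.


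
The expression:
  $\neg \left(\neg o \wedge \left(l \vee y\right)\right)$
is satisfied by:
  {o: True, y: False, l: False}
  {o: True, l: True, y: False}
  {o: True, y: True, l: False}
  {o: True, l: True, y: True}
  {l: False, y: False, o: False}


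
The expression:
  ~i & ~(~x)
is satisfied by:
  {x: True, i: False}


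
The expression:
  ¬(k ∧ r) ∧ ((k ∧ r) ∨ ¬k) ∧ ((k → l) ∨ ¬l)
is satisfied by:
  {k: False}


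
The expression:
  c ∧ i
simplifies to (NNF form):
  c ∧ i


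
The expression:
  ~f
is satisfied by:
  {f: False}


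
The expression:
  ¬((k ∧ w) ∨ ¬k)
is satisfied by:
  {k: True, w: False}


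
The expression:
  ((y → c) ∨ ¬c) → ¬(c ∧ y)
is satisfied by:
  {c: False, y: False}
  {y: True, c: False}
  {c: True, y: False}


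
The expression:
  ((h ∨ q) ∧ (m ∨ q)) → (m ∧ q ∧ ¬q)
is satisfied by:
  {q: False, h: False, m: False}
  {m: True, q: False, h: False}
  {h: True, q: False, m: False}


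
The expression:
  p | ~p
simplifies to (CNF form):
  True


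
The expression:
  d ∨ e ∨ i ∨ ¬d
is always true.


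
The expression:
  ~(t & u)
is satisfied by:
  {u: False, t: False}
  {t: True, u: False}
  {u: True, t: False}


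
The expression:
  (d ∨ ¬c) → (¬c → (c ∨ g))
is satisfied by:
  {c: True, g: True}
  {c: True, g: False}
  {g: True, c: False}


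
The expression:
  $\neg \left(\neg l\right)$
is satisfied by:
  {l: True}


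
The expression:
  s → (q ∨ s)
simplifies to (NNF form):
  True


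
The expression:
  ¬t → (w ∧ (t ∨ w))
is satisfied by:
  {t: True, w: True}
  {t: True, w: False}
  {w: True, t: False}


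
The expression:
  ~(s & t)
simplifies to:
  ~s | ~t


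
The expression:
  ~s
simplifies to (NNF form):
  ~s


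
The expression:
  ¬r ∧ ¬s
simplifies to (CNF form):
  ¬r ∧ ¬s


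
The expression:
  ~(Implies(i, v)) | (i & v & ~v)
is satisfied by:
  {i: True, v: False}


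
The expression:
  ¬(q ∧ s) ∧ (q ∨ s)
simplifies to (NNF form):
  (q ∧ ¬s) ∨ (s ∧ ¬q)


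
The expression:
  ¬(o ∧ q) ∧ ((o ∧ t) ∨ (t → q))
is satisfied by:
  {t: False, o: False, q: False}
  {q: True, t: False, o: False}
  {q: True, t: True, o: False}
  {o: True, t: False, q: False}
  {o: True, t: True, q: False}


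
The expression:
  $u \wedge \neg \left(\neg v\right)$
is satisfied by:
  {u: True, v: True}


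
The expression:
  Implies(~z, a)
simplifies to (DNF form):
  a | z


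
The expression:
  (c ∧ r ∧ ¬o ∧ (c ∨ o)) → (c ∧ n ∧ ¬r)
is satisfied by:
  {o: True, c: False, r: False}
  {c: False, r: False, o: False}
  {r: True, o: True, c: False}
  {r: True, c: False, o: False}
  {o: True, c: True, r: False}
  {c: True, o: False, r: False}
  {r: True, c: True, o: True}


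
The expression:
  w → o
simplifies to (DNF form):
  o ∨ ¬w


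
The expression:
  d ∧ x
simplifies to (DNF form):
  d ∧ x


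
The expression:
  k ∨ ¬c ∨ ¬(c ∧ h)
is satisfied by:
  {k: True, h: False, c: False}
  {h: False, c: False, k: False}
  {k: True, c: True, h: False}
  {c: True, h: False, k: False}
  {k: True, h: True, c: False}
  {h: True, k: False, c: False}
  {k: True, c: True, h: True}


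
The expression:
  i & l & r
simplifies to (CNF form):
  i & l & r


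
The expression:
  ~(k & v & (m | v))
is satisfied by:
  {k: False, v: False}
  {v: True, k: False}
  {k: True, v: False}


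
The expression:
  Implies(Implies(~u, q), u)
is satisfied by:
  {u: True, q: False}
  {q: False, u: False}
  {q: True, u: True}


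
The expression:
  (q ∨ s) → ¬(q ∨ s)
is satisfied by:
  {q: False, s: False}


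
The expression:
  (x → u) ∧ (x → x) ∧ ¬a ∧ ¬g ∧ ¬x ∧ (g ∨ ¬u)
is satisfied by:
  {x: False, u: False, g: False, a: False}


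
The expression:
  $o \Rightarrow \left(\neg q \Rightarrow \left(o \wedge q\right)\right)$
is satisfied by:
  {q: True, o: False}
  {o: False, q: False}
  {o: True, q: True}


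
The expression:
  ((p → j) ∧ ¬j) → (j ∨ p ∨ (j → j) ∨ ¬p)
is always true.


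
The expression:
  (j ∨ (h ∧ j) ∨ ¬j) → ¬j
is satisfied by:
  {j: False}


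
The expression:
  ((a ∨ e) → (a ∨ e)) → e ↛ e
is never true.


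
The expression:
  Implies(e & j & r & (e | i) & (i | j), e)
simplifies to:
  True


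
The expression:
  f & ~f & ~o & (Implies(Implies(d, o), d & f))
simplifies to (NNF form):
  False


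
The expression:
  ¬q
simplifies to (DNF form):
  ¬q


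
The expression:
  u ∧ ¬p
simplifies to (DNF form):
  u ∧ ¬p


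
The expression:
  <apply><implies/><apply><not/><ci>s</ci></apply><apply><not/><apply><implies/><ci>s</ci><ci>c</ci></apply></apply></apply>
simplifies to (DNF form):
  <ci>s</ci>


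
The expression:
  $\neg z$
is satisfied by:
  {z: False}


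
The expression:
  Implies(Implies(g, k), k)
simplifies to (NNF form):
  g | k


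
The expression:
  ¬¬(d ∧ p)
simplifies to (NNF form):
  d ∧ p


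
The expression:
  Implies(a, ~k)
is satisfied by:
  {k: False, a: False}
  {a: True, k: False}
  {k: True, a: False}


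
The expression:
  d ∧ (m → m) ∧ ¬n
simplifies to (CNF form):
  d ∧ ¬n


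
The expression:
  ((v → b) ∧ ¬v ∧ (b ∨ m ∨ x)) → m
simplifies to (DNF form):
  m ∨ v ∨ (¬b ∧ ¬x)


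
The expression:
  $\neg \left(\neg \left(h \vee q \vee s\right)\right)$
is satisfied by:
  {s: True, q: True, h: True}
  {s: True, q: True, h: False}
  {s: True, h: True, q: False}
  {s: True, h: False, q: False}
  {q: True, h: True, s: False}
  {q: True, h: False, s: False}
  {h: True, q: False, s: False}


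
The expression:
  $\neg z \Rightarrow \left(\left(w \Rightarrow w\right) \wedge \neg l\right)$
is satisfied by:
  {z: True, l: False}
  {l: False, z: False}
  {l: True, z: True}


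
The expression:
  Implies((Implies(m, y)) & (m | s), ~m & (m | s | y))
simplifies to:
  ~m | ~y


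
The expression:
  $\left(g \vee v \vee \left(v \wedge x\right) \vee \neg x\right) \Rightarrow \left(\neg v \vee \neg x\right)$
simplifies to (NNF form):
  $\neg v \vee \neg x$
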